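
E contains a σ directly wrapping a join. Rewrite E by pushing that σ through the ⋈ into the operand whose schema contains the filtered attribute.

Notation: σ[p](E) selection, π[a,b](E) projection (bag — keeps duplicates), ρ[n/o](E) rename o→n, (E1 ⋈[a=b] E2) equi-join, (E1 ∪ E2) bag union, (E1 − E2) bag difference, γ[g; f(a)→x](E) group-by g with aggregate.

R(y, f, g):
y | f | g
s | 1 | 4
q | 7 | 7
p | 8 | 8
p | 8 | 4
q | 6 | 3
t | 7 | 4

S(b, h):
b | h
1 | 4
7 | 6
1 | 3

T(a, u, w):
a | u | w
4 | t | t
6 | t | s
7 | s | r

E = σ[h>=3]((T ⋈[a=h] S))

σ filters on h, owned by the right side.
E' = (T ⋈[a=h] σ[h>=3](S))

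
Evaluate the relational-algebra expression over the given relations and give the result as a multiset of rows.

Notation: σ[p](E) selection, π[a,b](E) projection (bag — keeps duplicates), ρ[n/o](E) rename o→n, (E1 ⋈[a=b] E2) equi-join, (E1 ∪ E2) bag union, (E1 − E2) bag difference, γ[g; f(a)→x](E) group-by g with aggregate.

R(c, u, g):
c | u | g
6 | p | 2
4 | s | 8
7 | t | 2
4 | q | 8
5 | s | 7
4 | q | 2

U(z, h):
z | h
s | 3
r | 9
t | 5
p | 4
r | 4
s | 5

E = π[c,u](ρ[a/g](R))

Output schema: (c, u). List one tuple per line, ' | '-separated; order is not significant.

Per-node cardinality:
  R → 6
  ρ[a/g](R) → 6
  π[c,u](ρ[a/g](R)) → 6

== RESULT ==
c | u
4 | q
4 | q
4 | s
5 | s
6 | p
7 | t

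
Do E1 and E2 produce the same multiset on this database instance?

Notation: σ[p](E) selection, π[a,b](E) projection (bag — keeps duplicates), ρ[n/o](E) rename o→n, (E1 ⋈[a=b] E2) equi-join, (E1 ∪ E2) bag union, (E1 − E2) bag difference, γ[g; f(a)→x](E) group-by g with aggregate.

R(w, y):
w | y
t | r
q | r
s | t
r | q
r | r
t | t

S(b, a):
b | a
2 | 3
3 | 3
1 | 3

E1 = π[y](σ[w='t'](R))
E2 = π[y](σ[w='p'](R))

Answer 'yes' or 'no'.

E1 subexpression sizes:
  R → 6
  σ[w='t'](R) → 2
  π[y](σ[w='t'](R)) → 2
E2 subexpression sizes:
  R → 6
  σ[w='p'](R) → 0
  π[y](σ[w='p'](R)) → 0

E1 result:
y
r
t
E2 result:
y
(0 rows)
Witness: ('t',) appears 1× in E1 but 0× in E2.

no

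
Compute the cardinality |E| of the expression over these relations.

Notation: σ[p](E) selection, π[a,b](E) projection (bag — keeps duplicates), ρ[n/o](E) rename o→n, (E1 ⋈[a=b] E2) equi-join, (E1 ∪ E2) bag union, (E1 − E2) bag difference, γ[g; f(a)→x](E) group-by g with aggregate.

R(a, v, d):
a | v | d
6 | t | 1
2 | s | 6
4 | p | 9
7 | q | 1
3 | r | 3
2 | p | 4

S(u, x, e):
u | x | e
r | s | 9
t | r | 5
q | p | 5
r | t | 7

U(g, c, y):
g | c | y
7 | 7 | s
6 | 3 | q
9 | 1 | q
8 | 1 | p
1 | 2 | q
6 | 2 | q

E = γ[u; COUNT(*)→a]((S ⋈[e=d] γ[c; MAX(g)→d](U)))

Per-node cardinality:
  S → 4
  U → 6
  γ[c; MAX(g)→d](U) → 4
  (S ⋈[e=d] γ[c; MAX(g)→d](U)) → 2
  γ[u; COUNT(*)→a]((S ⋈[e=d] γ[c; MAX(g)→d](U))) → 1

|E| = 1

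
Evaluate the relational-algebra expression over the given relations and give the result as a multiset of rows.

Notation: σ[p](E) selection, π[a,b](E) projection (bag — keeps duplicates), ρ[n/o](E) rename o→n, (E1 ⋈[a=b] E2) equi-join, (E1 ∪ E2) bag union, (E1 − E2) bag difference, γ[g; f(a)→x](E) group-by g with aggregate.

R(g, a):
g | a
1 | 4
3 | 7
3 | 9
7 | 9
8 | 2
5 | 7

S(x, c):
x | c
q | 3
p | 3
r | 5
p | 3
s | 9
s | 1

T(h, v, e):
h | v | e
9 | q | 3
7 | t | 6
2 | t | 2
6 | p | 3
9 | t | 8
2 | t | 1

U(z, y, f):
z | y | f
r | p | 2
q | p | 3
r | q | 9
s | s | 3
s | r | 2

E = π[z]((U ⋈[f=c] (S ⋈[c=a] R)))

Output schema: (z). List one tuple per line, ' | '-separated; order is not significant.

Stepwise |·|:
  U → 5
  S → 6
  R → 6
  (S ⋈[c=a] R) → 2
  (U ⋈[f=c] (S ⋈[c=a] R)) → 2
  π[z]((U ⋈[f=c] (S ⋈[c=a] R))) → 2

== RESULT ==
z
r
r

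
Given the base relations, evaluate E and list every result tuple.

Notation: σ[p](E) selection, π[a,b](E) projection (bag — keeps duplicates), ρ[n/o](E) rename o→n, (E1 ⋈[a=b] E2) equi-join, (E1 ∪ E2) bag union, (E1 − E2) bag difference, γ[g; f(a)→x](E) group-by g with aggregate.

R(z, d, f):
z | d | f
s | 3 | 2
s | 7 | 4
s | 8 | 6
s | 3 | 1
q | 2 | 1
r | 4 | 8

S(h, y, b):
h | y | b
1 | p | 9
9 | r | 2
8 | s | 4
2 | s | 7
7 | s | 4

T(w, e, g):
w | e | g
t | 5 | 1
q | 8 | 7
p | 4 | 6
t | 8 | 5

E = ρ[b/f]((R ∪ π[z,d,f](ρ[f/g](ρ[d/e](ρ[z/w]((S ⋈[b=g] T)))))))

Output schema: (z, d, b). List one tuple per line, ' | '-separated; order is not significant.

Stepwise |·|:
  R → 6
  S → 5
  T → 4
  (S ⋈[b=g] T) → 1
  ρ[z/w]((S ⋈[b=g] T)) → 1
  ρ[d/e](ρ[z/w]((S ⋈[b=g] T))) → 1
  ρ[f/g](ρ[d/e](ρ[z/w]((S ⋈[b=g] T)))) → 1
  π[z,d,f](ρ[f/g](ρ[d/e](ρ[z/w]((S ⋈[b=g] T))))) → 1
  (R ∪ π[z,d,f](ρ[f/g](ρ[d/e](ρ[z/w]((S ⋈[b=g] T)))))) → 7
  ρ[b/f]((R ∪ π[z,d,f](ρ[f/g](ρ[d/e](ρ[z/w]((S ⋈[b=g] T))))))) → 7

== RESULT ==
z | d | b
q | 2 | 1
q | 8 | 7
r | 4 | 8
s | 3 | 1
s | 3 | 2
s | 7 | 4
s | 8 | 6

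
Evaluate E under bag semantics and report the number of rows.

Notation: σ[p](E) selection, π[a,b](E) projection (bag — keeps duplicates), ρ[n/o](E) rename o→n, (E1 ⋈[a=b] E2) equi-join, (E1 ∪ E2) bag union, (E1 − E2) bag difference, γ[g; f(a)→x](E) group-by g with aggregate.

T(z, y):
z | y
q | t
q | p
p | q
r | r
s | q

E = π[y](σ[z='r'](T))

Subexpression sizes:
  T → 5
  σ[z='r'](T) → 1
  π[y](σ[z='r'](T)) → 1

|E| = 1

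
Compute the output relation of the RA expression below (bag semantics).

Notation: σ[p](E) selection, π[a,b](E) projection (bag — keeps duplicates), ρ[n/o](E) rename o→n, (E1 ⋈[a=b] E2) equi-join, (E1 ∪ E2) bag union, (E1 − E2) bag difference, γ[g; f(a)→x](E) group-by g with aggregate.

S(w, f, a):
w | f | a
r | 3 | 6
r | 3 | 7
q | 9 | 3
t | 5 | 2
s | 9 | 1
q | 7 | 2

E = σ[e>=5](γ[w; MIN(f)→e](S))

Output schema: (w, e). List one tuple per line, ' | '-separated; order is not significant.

Row counts bottom-up:
  S → 6
  γ[w; MIN(f)→e](S) → 4
  σ[e>=5](γ[w; MIN(f)→e](S)) → 3

== RESULT ==
w | e
q | 7
s | 9
t | 5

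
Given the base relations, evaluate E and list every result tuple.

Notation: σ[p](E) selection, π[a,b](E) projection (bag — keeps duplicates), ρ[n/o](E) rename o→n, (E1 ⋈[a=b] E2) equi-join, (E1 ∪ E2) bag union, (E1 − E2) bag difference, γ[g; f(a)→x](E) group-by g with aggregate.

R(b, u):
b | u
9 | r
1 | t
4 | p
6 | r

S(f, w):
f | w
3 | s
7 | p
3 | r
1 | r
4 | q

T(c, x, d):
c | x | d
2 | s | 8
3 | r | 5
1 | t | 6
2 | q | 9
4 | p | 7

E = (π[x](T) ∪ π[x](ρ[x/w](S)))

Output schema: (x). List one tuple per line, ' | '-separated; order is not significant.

Subexpression sizes:
  T → 5
  π[x](T) → 5
  S → 5
  ρ[x/w](S) → 5
  π[x](ρ[x/w](S)) → 5
  (π[x](T) ∪ π[x](ρ[x/w](S))) → 10

== RESULT ==
x
p
p
q
q
r
r
r
s
s
t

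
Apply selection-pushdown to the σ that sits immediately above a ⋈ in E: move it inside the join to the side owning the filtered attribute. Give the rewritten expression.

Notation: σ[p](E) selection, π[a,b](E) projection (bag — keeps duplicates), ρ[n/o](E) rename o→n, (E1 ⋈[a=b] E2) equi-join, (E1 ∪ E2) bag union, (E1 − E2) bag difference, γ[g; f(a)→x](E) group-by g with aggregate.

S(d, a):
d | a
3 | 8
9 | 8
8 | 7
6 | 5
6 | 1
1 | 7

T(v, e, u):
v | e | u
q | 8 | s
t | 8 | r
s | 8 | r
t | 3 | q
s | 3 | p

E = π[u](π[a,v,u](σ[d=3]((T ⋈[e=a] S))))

σ filters on d, owned by the right side.
E' = π[u](π[a,v,u]((T ⋈[e=a] σ[d=3](S))))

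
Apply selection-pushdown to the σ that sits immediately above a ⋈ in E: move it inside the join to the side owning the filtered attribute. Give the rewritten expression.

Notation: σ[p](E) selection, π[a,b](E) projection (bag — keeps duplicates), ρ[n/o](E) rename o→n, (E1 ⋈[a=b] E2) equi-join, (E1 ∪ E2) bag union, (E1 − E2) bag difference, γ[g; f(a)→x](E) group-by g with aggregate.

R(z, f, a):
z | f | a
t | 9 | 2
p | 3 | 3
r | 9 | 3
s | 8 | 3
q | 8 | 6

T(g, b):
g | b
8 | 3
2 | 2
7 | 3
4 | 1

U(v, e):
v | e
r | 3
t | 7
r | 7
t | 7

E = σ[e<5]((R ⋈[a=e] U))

σ filters on e, owned by the right side.
E' = (R ⋈[a=e] σ[e<5](U))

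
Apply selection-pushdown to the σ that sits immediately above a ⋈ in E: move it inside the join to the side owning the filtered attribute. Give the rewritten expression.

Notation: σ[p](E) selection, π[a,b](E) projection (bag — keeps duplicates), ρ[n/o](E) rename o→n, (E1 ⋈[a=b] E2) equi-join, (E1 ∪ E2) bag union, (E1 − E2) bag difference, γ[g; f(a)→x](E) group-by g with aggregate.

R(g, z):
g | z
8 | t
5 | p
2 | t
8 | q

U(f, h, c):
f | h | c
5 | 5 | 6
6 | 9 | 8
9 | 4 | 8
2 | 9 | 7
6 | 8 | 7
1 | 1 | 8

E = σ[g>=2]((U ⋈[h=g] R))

σ filters on g, owned by the right side.
E' = (U ⋈[h=g] σ[g>=2](R))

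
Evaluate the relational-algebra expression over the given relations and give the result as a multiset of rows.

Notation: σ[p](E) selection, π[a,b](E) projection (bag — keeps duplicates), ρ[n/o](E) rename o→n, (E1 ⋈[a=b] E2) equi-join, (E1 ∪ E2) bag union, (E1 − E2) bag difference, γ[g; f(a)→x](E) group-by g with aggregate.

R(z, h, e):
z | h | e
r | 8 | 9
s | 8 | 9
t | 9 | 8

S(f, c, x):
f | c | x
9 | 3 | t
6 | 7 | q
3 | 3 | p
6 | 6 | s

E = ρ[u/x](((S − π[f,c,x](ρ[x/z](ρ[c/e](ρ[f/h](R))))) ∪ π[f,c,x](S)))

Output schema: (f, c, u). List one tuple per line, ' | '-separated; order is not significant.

Per-node cardinality:
  S → 4
  R → 3
  ρ[f/h](R) → 3
  ρ[c/e](ρ[f/h](R)) → 3
  ρ[x/z](ρ[c/e](ρ[f/h](R))) → 3
  π[f,c,x](ρ[x/z](ρ[c/e](ρ[f/h](R)))) → 3
  (S − π[f,c,x](ρ[x/z](ρ[c/e](ρ[f/h](R))))) → 4
  S → 4
  π[f,c,x](S) → 4
  ((S − π[f,c,x](ρ[x/z](ρ[c/e](ρ[f/h](R))))) ∪ π[f,c,x](S)) → 8
  ρ[u/x](((S − π[f,c,x](ρ[x/z](ρ[c/e](ρ[f/h](R))))) ∪ π[f,c,x](S))) → 8

== RESULT ==
f | c | u
3 | 3 | p
3 | 3 | p
6 | 6 | s
6 | 6 | s
6 | 7 | q
6 | 7 | q
9 | 3 | t
9 | 3 | t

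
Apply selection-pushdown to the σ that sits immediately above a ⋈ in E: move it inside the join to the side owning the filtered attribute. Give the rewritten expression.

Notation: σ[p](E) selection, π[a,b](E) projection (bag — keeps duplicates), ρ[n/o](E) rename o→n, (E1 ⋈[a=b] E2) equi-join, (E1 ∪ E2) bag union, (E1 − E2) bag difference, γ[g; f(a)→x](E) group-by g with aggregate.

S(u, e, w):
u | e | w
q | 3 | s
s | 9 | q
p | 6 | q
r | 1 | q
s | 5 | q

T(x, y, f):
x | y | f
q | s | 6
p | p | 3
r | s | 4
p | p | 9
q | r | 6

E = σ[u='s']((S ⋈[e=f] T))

σ filters on u, owned by the left side.
E' = (σ[u='s'](S) ⋈[e=f] T)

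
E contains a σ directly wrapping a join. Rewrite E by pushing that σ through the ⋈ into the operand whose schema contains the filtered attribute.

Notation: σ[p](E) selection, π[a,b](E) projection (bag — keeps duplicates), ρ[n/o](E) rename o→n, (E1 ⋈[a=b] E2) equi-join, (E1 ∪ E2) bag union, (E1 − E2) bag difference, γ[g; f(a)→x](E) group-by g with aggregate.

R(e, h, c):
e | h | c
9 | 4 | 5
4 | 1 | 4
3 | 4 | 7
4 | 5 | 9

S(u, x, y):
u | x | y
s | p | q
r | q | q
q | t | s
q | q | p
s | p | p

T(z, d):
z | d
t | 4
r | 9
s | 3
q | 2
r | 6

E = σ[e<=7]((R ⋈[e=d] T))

σ filters on e, owned by the left side.
E' = (σ[e<=7](R) ⋈[e=d] T)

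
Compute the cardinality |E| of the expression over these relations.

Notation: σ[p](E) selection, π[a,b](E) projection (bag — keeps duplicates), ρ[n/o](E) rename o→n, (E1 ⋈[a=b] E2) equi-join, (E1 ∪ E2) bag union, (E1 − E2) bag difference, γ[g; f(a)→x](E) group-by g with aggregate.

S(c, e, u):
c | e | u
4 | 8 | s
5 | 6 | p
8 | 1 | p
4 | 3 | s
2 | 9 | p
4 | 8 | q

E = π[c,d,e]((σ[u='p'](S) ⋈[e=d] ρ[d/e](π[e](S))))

Stepwise |·|:
  S → 6
  σ[u='p'](S) → 3
  S → 6
  π[e](S) → 6
  ρ[d/e](π[e](S)) → 6
  (σ[u='p'](S) ⋈[e=d] ρ[d/e](π[e](S))) → 3
  π[c,d,e]((σ[u='p'](S) ⋈[e=d] ρ[d/e](π[e](S)))) → 3

|E| = 3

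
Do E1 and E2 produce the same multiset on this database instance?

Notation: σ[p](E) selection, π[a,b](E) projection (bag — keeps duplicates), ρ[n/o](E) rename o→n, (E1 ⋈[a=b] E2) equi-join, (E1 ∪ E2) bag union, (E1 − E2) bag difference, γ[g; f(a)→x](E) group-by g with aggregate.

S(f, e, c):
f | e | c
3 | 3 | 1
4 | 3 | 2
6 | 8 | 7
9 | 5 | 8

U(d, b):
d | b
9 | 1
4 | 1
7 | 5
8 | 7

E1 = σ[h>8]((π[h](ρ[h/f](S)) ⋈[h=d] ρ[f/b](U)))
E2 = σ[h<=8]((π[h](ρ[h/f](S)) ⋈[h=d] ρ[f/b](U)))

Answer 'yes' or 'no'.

E1 subexpression sizes:
  S → 4
  ρ[h/f](S) → 4
  π[h](ρ[h/f](S)) → 4
  U → 4
  ρ[f/b](U) → 4
  (π[h](ρ[h/f](S)) ⋈[h=d] ρ[f/b](U)) → 2
  σ[h>8]((π[h](ρ[h/f](S)) ⋈[h=d] ρ[f/b](U))) → 1
E2 subexpression sizes:
  S → 4
  ρ[h/f](S) → 4
  π[h](ρ[h/f](S)) → 4
  U → 4
  ρ[f/b](U) → 4
  (π[h](ρ[h/f](S)) ⋈[h=d] ρ[f/b](U)) → 2
  σ[h<=8]((π[h](ρ[h/f](S)) ⋈[h=d] ρ[f/b](U))) → 1

E1 result:
h | d | f
9 | 9 | 1
E2 result:
h | d | f
4 | 4 | 1
Witness: (9, 9, 1) appears 1× in E1 but 0× in E2.

no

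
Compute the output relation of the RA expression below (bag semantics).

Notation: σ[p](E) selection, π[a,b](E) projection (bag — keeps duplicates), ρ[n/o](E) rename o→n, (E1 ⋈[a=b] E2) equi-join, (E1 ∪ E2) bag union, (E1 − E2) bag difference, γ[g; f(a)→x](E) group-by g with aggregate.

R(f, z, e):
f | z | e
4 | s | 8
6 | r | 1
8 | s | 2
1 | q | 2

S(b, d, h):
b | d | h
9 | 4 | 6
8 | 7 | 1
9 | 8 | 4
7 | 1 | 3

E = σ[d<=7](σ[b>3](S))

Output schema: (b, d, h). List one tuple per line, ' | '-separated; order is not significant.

Subexpression sizes:
  S → 4
  σ[b>3](S) → 4
  σ[d<=7](σ[b>3](S)) → 3

== RESULT ==
b | d | h
7 | 1 | 3
8 | 7 | 1
9 | 4 | 6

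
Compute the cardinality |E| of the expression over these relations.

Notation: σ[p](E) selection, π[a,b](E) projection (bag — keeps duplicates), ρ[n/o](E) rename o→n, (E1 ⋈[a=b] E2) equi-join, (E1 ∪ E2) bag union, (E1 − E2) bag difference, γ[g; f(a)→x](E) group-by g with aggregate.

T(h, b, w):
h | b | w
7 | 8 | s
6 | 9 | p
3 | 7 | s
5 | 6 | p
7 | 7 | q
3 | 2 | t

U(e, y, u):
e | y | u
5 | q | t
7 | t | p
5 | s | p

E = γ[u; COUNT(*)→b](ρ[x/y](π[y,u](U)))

Per-node cardinality:
  U → 3
  π[y,u](U) → 3
  ρ[x/y](π[y,u](U)) → 3
  γ[u; COUNT(*)→b](ρ[x/y](π[y,u](U))) → 2

|E| = 2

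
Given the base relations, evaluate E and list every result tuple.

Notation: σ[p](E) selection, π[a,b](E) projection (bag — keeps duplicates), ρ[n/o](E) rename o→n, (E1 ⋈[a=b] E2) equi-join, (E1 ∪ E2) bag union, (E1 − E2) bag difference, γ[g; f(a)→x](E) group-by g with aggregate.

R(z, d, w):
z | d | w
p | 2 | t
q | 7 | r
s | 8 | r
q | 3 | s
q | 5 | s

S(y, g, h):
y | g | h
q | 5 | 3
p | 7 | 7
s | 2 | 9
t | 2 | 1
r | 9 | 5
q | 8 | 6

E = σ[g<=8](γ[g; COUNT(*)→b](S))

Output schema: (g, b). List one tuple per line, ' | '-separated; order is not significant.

Row counts bottom-up:
  S → 6
  γ[g; COUNT(*)→b](S) → 5
  σ[g<=8](γ[g; COUNT(*)→b](S)) → 4

== RESULT ==
g | b
2 | 2
5 | 1
7 | 1
8 | 1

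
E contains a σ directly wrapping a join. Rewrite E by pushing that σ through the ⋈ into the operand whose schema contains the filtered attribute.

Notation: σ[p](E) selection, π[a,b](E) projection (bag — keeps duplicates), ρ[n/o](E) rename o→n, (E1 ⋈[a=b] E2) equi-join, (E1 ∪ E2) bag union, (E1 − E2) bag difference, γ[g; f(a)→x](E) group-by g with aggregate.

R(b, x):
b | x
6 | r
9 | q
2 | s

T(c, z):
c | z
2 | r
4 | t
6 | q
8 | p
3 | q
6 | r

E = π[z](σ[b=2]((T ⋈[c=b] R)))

σ filters on b, owned by the right side.
E' = π[z]((T ⋈[c=b] σ[b=2](R)))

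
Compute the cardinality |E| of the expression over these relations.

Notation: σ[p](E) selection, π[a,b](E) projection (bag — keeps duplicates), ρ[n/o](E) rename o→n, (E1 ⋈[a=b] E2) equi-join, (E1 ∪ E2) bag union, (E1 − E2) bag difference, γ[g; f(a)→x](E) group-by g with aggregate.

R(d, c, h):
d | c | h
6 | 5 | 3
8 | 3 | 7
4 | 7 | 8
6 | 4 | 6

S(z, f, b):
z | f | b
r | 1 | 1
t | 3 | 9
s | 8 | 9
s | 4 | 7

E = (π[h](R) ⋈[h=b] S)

Per-node cardinality:
  R → 4
  π[h](R) → 4
  S → 4
  (π[h](R) ⋈[h=b] S) → 1

|E| = 1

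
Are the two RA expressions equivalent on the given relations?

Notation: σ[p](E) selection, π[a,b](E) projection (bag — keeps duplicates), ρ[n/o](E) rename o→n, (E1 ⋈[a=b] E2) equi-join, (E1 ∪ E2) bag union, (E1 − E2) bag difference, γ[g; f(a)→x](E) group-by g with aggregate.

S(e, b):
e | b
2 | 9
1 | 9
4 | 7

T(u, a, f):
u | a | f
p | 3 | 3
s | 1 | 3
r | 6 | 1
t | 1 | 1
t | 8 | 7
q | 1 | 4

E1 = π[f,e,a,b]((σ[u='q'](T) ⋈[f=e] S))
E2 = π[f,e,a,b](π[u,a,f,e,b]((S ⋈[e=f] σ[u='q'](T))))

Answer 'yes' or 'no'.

E1 row counts bottom-up:
  T → 6
  σ[u='q'](T) → 1
  S → 3
  (σ[u='q'](T) ⋈[f=e] S) → 1
  π[f,e,a,b]((σ[u='q'](T) ⋈[f=e] S)) → 1
E2 row counts bottom-up:
  S → 3
  T → 6
  σ[u='q'](T) → 1
  (S ⋈[e=f] σ[u='q'](T)) → 1
  π[u,a,f,e,b]((S ⋈[e=f] σ[u='q'](T))) → 1
  π[f,e,a,b](π[u,a,f,e,b]((S ⋈[e=f] σ[u='q'](T)))) → 1

E1 and E2 produce the same multiset:
f | e | a | b
4 | 4 | 1 | 7

yes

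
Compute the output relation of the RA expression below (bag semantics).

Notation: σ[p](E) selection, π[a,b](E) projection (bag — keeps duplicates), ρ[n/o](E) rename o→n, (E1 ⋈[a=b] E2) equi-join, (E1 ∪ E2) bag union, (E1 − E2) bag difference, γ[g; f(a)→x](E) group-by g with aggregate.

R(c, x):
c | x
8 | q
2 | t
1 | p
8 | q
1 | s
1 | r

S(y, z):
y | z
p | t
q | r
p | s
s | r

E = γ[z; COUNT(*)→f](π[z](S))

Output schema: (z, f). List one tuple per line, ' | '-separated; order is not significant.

Subexpression sizes:
  S → 4
  π[z](S) → 4
  γ[z; COUNT(*)→f](π[z](S)) → 3

== RESULT ==
z | f
r | 2
s | 1
t | 1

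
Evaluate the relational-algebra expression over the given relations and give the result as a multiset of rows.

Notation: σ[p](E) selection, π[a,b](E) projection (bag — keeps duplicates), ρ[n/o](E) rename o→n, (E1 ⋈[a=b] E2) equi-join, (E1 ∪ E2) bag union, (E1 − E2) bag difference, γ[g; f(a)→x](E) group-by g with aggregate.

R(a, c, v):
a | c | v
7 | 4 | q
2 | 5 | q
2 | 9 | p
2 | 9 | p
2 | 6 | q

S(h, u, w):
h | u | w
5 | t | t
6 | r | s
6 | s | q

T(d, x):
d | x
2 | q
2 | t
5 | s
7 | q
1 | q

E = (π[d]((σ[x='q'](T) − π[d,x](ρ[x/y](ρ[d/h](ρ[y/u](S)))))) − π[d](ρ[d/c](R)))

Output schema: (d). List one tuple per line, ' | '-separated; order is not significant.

Subexpression sizes:
  T → 5
  σ[x='q'](T) → 3
  S → 3
  ρ[y/u](S) → 3
  ρ[d/h](ρ[y/u](S)) → 3
  ρ[x/y](ρ[d/h](ρ[y/u](S))) → 3
  π[d,x](ρ[x/y](ρ[d/h](ρ[y/u](S)))) → 3
  (σ[x='q'](T) − π[d,x](ρ[x/y](ρ[d/h](ρ[y/u](S))))) → 3
  π[d]((σ[x='q'](T) − π[d,x](ρ[x/y](ρ[d/h](ρ[y/u](S)))))) → 3
  R → 5
  ρ[d/c](R) → 5
  π[d](ρ[d/c](R)) → 5
  (π[d]((σ[x='q'](T) − π[d,x](ρ[x/y](ρ[d/h](ρ[y/u](S)))))) − π[d](ρ[d/c](R))) → 3

== RESULT ==
d
1
2
7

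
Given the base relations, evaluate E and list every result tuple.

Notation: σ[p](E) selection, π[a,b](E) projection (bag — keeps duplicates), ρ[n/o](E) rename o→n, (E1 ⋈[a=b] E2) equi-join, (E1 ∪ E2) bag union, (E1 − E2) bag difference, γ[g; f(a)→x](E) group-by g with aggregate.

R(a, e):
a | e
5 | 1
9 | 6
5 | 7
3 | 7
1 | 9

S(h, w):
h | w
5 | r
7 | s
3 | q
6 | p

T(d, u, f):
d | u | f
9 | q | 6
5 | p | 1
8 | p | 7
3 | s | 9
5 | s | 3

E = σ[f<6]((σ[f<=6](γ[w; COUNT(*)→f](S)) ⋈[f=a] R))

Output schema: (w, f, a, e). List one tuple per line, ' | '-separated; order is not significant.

Per-node cardinality:
  S → 4
  γ[w; COUNT(*)→f](S) → 4
  σ[f<=6](γ[w; COUNT(*)→f](S)) → 4
  R → 5
  (σ[f<=6](γ[w; COUNT(*)→f](S)) ⋈[f=a] R) → 4
  σ[f<6]((σ[f<=6](γ[w; COUNT(*)→f](S)) ⋈[f=a] R)) → 4

== RESULT ==
w | f | a | e
p | 1 | 1 | 9
q | 1 | 1 | 9
r | 1 | 1 | 9
s | 1 | 1 | 9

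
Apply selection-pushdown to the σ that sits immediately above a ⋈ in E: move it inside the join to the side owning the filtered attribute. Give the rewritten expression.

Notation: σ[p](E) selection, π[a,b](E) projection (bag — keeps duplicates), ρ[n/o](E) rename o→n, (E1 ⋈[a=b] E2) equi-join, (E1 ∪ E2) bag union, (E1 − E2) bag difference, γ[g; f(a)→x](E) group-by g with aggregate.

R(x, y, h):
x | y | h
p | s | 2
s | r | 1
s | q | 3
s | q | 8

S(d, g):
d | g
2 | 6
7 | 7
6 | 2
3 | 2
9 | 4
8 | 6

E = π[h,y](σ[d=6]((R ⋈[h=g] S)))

σ filters on d, owned by the right side.
E' = π[h,y]((R ⋈[h=g] σ[d=6](S)))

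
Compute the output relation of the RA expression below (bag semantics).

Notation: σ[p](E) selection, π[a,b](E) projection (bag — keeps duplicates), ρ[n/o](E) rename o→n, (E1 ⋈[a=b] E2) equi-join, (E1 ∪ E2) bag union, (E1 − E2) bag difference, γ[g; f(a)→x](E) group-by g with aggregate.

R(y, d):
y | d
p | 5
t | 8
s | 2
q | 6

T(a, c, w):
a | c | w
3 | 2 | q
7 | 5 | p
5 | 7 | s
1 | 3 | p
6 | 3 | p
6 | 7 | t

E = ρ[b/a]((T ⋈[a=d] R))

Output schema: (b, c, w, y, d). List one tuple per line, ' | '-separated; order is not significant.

Per-node cardinality:
  T → 6
  R → 4
  (T ⋈[a=d] R) → 3
  ρ[b/a]((T ⋈[a=d] R)) → 3

== RESULT ==
b | c | w | y | d
5 | 7 | s | p | 5
6 | 3 | p | q | 6
6 | 7 | t | q | 6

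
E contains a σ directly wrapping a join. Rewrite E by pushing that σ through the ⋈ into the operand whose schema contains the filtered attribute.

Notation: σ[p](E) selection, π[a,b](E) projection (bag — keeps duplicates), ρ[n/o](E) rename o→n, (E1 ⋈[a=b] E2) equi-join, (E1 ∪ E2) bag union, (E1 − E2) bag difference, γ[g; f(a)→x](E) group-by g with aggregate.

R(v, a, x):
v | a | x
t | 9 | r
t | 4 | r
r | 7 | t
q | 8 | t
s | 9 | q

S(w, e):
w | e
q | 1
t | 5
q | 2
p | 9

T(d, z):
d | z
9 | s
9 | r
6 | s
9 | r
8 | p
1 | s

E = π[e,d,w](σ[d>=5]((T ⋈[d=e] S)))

σ filters on d, owned by the left side.
E' = π[e,d,w]((σ[d>=5](T) ⋈[d=e] S))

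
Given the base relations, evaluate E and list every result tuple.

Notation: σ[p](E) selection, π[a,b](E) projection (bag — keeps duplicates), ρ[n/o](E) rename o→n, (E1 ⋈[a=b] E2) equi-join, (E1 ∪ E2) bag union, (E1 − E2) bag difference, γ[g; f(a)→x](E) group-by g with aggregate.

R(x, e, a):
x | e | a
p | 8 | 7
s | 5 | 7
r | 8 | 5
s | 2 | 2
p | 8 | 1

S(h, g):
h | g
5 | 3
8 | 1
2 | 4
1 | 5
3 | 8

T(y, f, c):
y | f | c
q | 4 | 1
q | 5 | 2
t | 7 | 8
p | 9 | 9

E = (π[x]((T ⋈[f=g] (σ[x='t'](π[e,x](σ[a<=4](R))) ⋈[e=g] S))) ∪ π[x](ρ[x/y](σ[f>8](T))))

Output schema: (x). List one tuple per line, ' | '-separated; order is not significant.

Subexpression sizes:
  T → 4
  R → 5
  σ[a<=4](R) → 2
  π[e,x](σ[a<=4](R)) → 2
  σ[x='t'](π[e,x](σ[a<=4](R))) → 0
  S → 5
  (σ[x='t'](π[e,x](σ[a<=4](R))) ⋈[e=g] S) → 0
  (T ⋈[f=g] (σ[x='t'](π[e,x](σ[a<=4](R))) ⋈[e=g] S)) → 0
  π[x]((T ⋈[f=g] (σ[x='t'](π[e,x](σ[a<=4](R))) ⋈[e=g] S))) → 0
  T → 4
  σ[f>8](T) → 1
  ρ[x/y](σ[f>8](T)) → 1
  π[x](ρ[x/y](σ[f>8](T))) → 1
  (π[x]((T ⋈[f=g] (σ[x='t'](π[e,x](σ[a<=4](R))) ⋈[e=g] S))) ∪ π[x](ρ[x/y](σ[f>8](T)))) → 1

== RESULT ==
x
p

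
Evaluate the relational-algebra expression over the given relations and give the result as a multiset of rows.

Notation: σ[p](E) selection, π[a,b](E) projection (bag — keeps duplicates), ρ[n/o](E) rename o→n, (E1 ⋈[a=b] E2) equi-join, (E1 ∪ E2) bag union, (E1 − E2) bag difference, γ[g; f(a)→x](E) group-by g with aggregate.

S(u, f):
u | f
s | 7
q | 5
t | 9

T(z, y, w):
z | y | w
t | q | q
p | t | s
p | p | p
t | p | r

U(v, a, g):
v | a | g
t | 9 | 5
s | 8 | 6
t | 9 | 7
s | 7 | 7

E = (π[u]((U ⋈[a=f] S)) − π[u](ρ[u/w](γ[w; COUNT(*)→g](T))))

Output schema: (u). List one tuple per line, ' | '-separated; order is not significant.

Subexpression sizes:
  U → 4
  S → 3
  (U ⋈[a=f] S) → 3
  π[u]((U ⋈[a=f] S)) → 3
  T → 4
  γ[w; COUNT(*)→g](T) → 4
  ρ[u/w](γ[w; COUNT(*)→g](T)) → 4
  π[u](ρ[u/w](γ[w; COUNT(*)→g](T))) → 4
  (π[u]((U ⋈[a=f] S)) − π[u](ρ[u/w](γ[w; COUNT(*)→g](T)))) → 2

== RESULT ==
u
t
t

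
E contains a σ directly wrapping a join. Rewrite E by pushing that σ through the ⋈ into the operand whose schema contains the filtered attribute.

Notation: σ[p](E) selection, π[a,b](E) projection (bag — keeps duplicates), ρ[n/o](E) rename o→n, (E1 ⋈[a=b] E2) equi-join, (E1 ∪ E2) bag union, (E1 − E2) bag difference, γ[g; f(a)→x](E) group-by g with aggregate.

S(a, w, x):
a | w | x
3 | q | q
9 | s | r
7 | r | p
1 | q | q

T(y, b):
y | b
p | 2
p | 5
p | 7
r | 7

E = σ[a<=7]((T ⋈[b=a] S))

σ filters on a, owned by the right side.
E' = (T ⋈[b=a] σ[a<=7](S))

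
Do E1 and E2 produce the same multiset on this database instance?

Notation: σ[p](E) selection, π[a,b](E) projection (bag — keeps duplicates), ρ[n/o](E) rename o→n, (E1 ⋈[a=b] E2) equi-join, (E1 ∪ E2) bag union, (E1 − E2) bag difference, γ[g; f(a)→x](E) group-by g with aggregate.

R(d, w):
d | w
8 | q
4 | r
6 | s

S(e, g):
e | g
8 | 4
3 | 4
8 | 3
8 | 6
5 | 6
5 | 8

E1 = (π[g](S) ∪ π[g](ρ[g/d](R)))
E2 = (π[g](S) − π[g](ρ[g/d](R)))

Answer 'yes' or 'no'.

E1 subexpression sizes:
  S → 6
  π[g](S) → 6
  R → 3
  ρ[g/d](R) → 3
  π[g](ρ[g/d](R)) → 3
  (π[g](S) ∪ π[g](ρ[g/d](R))) → 9
E2 subexpression sizes:
  S → 6
  π[g](S) → 6
  R → 3
  ρ[g/d](R) → 3
  π[g](ρ[g/d](R)) → 3
  (π[g](S) − π[g](ρ[g/d](R))) → 3

E1 result:
g
3
4
4
4
6
6
6
8
8
E2 result:
g
3
4
6
Witness: (6,) appears 3× in E1 but 1× in E2.

no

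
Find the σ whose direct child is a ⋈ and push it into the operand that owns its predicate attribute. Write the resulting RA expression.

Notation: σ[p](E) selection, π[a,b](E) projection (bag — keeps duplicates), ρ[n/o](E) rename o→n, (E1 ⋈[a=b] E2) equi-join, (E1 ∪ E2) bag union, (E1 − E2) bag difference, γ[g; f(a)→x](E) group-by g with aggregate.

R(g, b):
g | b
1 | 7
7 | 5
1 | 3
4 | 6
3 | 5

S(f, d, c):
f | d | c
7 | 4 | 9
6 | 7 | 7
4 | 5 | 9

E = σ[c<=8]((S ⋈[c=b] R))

σ filters on c, owned by the left side.
E' = (σ[c<=8](S) ⋈[c=b] R)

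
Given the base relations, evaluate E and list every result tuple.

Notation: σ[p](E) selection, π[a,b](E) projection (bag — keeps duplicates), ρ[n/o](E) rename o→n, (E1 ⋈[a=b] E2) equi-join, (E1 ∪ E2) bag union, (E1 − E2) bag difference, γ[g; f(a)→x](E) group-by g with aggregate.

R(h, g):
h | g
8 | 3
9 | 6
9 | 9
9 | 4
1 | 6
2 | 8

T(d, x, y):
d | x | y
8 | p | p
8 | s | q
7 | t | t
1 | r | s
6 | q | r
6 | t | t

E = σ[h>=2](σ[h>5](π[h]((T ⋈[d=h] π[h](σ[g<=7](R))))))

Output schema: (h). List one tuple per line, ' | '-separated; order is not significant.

Subexpression sizes:
  T → 6
  R → 6
  σ[g<=7](R) → 4
  π[h](σ[g<=7](R)) → 4
  (T ⋈[d=h] π[h](σ[g<=7](R))) → 3
  π[h]((T ⋈[d=h] π[h](σ[g<=7](R)))) → 3
  σ[h>5](π[h]((T ⋈[d=h] π[h](σ[g<=7](R))))) → 2
  σ[h>=2](σ[h>5](π[h]((T ⋈[d=h] π[h](σ[g<=7](R)))))) → 2

== RESULT ==
h
8
8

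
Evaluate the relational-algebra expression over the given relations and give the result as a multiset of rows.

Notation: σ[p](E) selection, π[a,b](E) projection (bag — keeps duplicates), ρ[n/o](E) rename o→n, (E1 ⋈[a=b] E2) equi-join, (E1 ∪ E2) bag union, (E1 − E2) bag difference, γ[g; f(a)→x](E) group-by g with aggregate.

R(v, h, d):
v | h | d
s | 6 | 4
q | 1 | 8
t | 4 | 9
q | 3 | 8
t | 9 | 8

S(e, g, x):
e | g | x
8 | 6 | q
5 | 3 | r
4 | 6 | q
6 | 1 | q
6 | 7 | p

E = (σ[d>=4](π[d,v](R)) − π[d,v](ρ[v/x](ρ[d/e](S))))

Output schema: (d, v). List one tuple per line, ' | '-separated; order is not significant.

Per-node cardinality:
  R → 5
  π[d,v](R) → 5
  σ[d>=4](π[d,v](R)) → 5
  S → 5
  ρ[d/e](S) → 5
  ρ[v/x](ρ[d/e](S)) → 5
  π[d,v](ρ[v/x](ρ[d/e](S))) → 5
  (σ[d>=4](π[d,v](R)) − π[d,v](ρ[v/x](ρ[d/e](S)))) → 4

== RESULT ==
d | v
4 | s
8 | q
8 | t
9 | t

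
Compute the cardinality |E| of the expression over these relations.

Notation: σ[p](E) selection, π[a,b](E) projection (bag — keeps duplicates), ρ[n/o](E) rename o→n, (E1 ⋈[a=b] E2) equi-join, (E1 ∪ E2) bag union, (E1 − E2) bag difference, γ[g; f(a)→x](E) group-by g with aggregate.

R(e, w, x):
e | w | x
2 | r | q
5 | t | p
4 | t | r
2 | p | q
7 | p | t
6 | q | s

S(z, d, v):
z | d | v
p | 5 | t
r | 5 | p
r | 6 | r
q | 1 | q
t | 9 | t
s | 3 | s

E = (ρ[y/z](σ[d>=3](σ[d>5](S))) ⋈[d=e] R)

Subexpression sizes:
  S → 6
  σ[d>5](S) → 2
  σ[d>=3](σ[d>5](S)) → 2
  ρ[y/z](σ[d>=3](σ[d>5](S))) → 2
  R → 6
  (ρ[y/z](σ[d>=3](σ[d>5](S))) ⋈[d=e] R) → 1

|E| = 1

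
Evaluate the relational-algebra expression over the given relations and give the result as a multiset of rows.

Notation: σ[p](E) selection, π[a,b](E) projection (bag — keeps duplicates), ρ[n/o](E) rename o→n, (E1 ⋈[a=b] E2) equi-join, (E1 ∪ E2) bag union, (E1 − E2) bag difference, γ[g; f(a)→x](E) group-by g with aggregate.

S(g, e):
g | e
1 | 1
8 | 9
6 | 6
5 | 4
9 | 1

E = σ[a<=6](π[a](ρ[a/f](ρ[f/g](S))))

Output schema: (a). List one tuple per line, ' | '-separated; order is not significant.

Row counts bottom-up:
  S → 5
  ρ[f/g](S) → 5
  ρ[a/f](ρ[f/g](S)) → 5
  π[a](ρ[a/f](ρ[f/g](S))) → 5
  σ[a<=6](π[a](ρ[a/f](ρ[f/g](S)))) → 3

== RESULT ==
a
1
5
6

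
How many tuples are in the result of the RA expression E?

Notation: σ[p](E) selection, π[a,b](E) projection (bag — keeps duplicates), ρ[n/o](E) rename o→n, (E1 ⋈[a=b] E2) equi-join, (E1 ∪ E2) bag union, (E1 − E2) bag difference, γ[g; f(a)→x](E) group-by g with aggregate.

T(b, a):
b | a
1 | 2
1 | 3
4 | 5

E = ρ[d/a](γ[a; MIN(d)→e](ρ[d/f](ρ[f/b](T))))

Row counts bottom-up:
  T → 3
  ρ[f/b](T) → 3
  ρ[d/f](ρ[f/b](T)) → 3
  γ[a; MIN(d)→e](ρ[d/f](ρ[f/b](T))) → 3
  ρ[d/a](γ[a; MIN(d)→e](ρ[d/f](ρ[f/b](T)))) → 3

|E| = 3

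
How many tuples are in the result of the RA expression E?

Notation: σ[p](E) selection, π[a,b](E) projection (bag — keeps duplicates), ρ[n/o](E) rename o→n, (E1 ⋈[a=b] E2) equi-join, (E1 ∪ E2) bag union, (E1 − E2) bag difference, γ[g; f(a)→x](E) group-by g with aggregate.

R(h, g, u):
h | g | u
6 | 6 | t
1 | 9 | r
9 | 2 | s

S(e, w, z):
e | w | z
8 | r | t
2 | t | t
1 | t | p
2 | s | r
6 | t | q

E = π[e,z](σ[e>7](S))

Stepwise |·|:
  S → 5
  σ[e>7](S) → 1
  π[e,z](σ[e>7](S)) → 1

|E| = 1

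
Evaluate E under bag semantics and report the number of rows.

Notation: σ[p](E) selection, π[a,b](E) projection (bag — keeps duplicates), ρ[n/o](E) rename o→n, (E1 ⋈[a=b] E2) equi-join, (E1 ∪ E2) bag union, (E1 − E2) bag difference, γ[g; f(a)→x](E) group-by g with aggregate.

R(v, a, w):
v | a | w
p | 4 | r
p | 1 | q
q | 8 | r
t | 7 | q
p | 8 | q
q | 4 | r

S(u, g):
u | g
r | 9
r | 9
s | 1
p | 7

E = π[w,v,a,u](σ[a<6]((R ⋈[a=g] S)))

Per-node cardinality:
  R → 6
  S → 4
  (R ⋈[a=g] S) → 2
  σ[a<6]((R ⋈[a=g] S)) → 1
  π[w,v,a,u](σ[a<6]((R ⋈[a=g] S))) → 1

|E| = 1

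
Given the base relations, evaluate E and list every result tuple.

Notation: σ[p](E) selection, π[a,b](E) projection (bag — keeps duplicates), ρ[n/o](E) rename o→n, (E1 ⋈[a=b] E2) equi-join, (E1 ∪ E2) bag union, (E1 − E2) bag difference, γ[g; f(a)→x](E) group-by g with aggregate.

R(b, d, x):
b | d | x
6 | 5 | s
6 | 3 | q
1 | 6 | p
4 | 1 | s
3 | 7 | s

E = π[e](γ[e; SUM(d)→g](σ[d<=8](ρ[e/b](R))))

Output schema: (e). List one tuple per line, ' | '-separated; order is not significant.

Row counts bottom-up:
  R → 5
  ρ[e/b](R) → 5
  σ[d<=8](ρ[e/b](R)) → 5
  γ[e; SUM(d)→g](σ[d<=8](ρ[e/b](R))) → 4
  π[e](γ[e; SUM(d)→g](σ[d<=8](ρ[e/b](R)))) → 4

== RESULT ==
e
1
3
4
6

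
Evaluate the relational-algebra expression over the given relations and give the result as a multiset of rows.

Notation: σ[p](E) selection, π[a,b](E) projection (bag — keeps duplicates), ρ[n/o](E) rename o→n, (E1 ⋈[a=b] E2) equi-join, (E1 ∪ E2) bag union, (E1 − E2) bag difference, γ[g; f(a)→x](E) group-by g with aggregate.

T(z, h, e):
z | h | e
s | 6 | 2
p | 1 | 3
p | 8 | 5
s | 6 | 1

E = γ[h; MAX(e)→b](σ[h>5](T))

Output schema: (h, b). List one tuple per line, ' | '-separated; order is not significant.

Per-node cardinality:
  T → 4
  σ[h>5](T) → 3
  γ[h; MAX(e)→b](σ[h>5](T)) → 2

== RESULT ==
h | b
6 | 2
8 | 5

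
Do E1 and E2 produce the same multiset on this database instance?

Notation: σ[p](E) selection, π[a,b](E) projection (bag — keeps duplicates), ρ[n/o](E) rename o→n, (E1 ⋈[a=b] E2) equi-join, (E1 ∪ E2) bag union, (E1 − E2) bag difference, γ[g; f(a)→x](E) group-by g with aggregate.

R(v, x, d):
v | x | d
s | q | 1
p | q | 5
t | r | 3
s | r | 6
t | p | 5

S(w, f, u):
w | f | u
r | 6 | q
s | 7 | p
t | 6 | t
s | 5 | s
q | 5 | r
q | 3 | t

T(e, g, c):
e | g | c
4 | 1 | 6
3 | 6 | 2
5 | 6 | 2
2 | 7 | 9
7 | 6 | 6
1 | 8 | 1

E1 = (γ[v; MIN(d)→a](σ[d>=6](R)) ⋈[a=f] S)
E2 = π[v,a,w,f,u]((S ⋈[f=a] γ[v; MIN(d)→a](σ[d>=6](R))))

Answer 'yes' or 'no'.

E1 per-node cardinality:
  R → 5
  σ[d>=6](R) → 1
  γ[v; MIN(d)→a](σ[d>=6](R)) → 1
  S → 6
  (γ[v; MIN(d)→a](σ[d>=6](R)) ⋈[a=f] S) → 2
E2 per-node cardinality:
  S → 6
  R → 5
  σ[d>=6](R) → 1
  γ[v; MIN(d)→a](σ[d>=6](R)) → 1
  (S ⋈[f=a] γ[v; MIN(d)→a](σ[d>=6](R))) → 2
  π[v,a,w,f,u]((S ⋈[f=a] γ[v; MIN(d)→a](σ[d>=6](R)))) → 2

E1 and E2 produce the same multiset:
v | a | w | f | u
s | 6 | r | 6 | q
s | 6 | t | 6 | t

yes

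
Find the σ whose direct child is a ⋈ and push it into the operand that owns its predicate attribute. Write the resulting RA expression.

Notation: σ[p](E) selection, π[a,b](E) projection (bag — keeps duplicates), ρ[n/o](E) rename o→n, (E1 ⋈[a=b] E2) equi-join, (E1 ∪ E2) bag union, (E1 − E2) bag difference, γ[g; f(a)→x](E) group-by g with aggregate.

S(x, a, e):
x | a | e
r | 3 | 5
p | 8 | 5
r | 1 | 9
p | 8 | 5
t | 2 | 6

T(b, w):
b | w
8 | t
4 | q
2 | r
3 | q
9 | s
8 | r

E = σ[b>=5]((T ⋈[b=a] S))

σ filters on b, owned by the left side.
E' = (σ[b>=5](T) ⋈[b=a] S)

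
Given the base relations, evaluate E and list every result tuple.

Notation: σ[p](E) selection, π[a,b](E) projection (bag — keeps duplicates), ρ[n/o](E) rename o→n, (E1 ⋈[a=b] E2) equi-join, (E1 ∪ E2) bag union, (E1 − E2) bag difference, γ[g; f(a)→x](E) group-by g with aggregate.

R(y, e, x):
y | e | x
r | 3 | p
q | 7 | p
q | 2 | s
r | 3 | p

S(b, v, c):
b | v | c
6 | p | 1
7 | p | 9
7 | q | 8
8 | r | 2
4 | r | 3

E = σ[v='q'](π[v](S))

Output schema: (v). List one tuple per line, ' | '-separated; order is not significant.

Per-node cardinality:
  S → 5
  π[v](S) → 5
  σ[v='q'](π[v](S)) → 1

== RESULT ==
v
q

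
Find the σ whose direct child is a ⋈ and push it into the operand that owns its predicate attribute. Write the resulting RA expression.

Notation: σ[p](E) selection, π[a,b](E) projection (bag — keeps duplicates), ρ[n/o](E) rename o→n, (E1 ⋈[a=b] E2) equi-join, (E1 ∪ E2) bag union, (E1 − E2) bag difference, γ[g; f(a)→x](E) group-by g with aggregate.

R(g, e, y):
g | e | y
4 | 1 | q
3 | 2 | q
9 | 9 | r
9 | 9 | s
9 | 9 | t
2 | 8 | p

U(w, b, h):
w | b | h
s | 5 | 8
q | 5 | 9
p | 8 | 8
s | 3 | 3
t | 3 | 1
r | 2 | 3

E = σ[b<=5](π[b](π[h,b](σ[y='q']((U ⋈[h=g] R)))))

σ filters on y, owned by the right side.
E' = σ[b<=5](π[b](π[h,b]((U ⋈[h=g] σ[y='q'](R)))))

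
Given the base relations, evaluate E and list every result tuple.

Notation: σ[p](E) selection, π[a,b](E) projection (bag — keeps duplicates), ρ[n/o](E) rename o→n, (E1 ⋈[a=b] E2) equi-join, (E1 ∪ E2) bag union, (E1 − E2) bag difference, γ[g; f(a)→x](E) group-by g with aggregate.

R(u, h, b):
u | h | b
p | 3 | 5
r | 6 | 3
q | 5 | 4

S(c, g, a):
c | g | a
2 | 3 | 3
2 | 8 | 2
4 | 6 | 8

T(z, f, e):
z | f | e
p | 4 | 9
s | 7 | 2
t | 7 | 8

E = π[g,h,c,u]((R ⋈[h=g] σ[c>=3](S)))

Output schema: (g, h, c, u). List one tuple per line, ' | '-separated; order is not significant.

Per-node cardinality:
  R → 3
  S → 3
  σ[c>=3](S) → 1
  (R ⋈[h=g] σ[c>=3](S)) → 1
  π[g,h,c,u]((R ⋈[h=g] σ[c>=3](S))) → 1

== RESULT ==
g | h | c | u
6 | 6 | 4 | r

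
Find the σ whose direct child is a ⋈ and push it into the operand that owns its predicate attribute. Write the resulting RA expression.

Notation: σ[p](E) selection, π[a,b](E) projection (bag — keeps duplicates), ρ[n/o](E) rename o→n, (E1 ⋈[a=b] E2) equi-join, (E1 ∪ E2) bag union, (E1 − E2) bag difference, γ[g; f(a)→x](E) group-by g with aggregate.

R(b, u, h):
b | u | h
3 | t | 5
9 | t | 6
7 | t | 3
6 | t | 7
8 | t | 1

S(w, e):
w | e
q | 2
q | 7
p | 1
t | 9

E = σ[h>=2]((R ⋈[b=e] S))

σ filters on h, owned by the left side.
E' = (σ[h>=2](R) ⋈[b=e] S)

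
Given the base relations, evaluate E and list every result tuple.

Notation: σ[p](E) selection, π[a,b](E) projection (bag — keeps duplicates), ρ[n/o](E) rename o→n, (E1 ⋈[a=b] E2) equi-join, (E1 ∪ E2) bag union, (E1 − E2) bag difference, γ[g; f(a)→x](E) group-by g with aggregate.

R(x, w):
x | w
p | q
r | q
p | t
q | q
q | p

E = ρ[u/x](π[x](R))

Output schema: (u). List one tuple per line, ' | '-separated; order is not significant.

Per-node cardinality:
  R → 5
  π[x](R) → 5
  ρ[u/x](π[x](R)) → 5

== RESULT ==
u
p
p
q
q
r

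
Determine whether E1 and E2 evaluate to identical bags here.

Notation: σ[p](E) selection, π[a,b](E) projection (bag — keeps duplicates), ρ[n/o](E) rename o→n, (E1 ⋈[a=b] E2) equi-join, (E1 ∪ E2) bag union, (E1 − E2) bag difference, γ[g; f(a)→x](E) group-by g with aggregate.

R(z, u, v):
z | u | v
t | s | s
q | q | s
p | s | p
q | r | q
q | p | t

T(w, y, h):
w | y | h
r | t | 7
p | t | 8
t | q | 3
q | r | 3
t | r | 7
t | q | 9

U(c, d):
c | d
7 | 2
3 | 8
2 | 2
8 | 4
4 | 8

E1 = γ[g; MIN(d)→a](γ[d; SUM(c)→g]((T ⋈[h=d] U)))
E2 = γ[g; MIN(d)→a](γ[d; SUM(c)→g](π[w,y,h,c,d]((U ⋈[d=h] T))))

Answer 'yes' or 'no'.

E1 stepwise |·|:
  T → 6
  U → 5
  (T ⋈[h=d] U) → 2
  γ[d; SUM(c)→g]((T ⋈[h=d] U)) → 1
  γ[g; MIN(d)→a](γ[d; SUM(c)→g]((T ⋈[h=d] U))) → 1
E2 stepwise |·|:
  U → 5
  T → 6
  (U ⋈[d=h] T) → 2
  π[w,y,h,c,d]((U ⋈[d=h] T)) → 2
  γ[d; SUM(c)→g](π[w,y,h,c,d]((U ⋈[d=h] T))) → 1
  γ[g; MIN(d)→a](γ[d; SUM(c)→g](π[w,y,h,c,d]((U ⋈[d=h] T)))) → 1

E1 and E2 produce the same multiset:
g | a
7 | 8

yes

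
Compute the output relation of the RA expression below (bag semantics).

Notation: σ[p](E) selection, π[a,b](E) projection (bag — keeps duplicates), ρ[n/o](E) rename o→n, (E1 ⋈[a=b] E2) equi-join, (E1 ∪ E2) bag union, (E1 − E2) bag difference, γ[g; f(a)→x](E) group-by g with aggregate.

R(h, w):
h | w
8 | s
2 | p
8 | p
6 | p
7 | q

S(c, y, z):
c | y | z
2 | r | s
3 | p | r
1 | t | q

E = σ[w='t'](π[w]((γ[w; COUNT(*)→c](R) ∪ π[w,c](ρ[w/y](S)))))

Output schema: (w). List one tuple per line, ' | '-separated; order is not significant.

Subexpression sizes:
  R → 5
  γ[w; COUNT(*)→c](R) → 3
  S → 3
  ρ[w/y](S) → 3
  π[w,c](ρ[w/y](S)) → 3
  (γ[w; COUNT(*)→c](R) ∪ π[w,c](ρ[w/y](S))) → 6
  π[w]((γ[w; COUNT(*)→c](R) ∪ π[w,c](ρ[w/y](S)))) → 6
  σ[w='t'](π[w]((γ[w; COUNT(*)→c](R) ∪ π[w,c](ρ[w/y](S))))) → 1

== RESULT ==
w
t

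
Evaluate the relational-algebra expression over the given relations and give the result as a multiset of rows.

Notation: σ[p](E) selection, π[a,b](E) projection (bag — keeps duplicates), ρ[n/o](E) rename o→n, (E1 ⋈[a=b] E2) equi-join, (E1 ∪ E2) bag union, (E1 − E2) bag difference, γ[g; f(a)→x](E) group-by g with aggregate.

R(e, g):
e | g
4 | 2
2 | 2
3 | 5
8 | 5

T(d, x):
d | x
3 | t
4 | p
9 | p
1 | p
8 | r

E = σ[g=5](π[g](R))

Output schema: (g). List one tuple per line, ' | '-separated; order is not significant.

Stepwise |·|:
  R → 4
  π[g](R) → 4
  σ[g=5](π[g](R)) → 2

== RESULT ==
g
5
5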